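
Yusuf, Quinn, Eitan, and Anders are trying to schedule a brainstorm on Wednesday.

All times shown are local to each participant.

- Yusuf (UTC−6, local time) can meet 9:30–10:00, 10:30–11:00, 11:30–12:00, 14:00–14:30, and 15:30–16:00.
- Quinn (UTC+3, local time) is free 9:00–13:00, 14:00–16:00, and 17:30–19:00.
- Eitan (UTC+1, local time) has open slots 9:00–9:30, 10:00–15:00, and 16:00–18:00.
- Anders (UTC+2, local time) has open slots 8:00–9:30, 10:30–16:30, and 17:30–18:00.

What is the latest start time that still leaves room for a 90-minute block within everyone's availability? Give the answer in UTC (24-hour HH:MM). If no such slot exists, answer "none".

none

Yusuf → UTC: 15:30–16:00, 16:30–17:00, 17:30–18:00, 20:00–20:30, 21:30–22:00.
Quinn → UTC: 06:00–10:00, 11:00–13:00, 14:30–16:00.
Eitan → UTC: 08:00–08:30, 09:00–14:00, 15:00–17:00.
Anders → UTC: 06:00–07:30, 08:30–14:30, 15:30–16:00.
Yusuf ∩ Quinn: 15:30–16:00.
Yusuf ∩ Quinn ∩ Eitan: 15:30–16:00.
Yusuf ∩ Quinn ∩ Eitan ∩ Anders: 15:30–16:00.
Windows ≥ 90 min: (none).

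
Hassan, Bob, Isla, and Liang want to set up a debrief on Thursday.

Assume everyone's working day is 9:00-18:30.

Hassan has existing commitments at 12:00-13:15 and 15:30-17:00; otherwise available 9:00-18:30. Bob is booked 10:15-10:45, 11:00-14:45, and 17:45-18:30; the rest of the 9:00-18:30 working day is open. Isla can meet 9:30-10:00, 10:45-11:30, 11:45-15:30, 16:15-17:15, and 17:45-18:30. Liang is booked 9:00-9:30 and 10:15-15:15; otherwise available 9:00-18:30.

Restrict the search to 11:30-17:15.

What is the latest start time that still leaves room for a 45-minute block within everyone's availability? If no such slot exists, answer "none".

none

Hassan free within 09:00–18:30: 09:00–12:00, 13:15–15:30, 17:00–18:30.
Bob free within 09:00–18:30: 09:00–10:15, 10:45–11:00, 14:45–17:45.
Liang free within 09:00–18:30: 09:30–10:15, 15:15–18:30.
Hassan ∩ Bob: 09:00–10:15, 10:45–11:00, 14:45–15:30, 17:00–17:45.
Hassan ∩ Bob ∩ Isla: 09:30–10:00, 10:45–11:00, 14:45–15:30, 17:00–17:15.
Hassan ∩ Bob ∩ Isla ∩ Liang: 09:30–10:00, 15:15–15:30, 17:00–17:15.
Restricted to 11:30–17:15: 15:15–15:30, 17:00–17:15.
Windows ≥ 45 min: (none).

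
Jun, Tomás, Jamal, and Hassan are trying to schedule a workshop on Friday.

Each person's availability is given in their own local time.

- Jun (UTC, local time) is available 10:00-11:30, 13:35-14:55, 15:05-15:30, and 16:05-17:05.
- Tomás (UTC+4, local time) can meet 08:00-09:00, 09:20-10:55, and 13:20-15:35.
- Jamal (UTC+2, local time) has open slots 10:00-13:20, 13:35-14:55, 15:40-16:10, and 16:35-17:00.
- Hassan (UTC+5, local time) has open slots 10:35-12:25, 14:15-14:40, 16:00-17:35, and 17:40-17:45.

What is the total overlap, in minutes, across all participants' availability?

Jun → UTC: 10:00–11:30, 13:35–14:55, 15:05–15:30, 16:05–17:05.
Tomás → UTC: 04:00–05:00, 05:20–06:55, 09:20–11:35.
Jamal → UTC: 08:00–11:20, 11:35–12:55, 13:40–14:10, 14:35–15:00.
Hassan → UTC: 05:35–07:25, 09:15–09:40, 11:00–12:35, 12:40–12:45.
Jun ∩ Tomás: 10:00–11:30.
Jun ∩ Tomás ∩ Jamal: 10:00–11:20.
Jun ∩ Tomás ∩ Jamal ∩ Hassan: 11:00–11:20.
Total common minutes: 20.

20 minutes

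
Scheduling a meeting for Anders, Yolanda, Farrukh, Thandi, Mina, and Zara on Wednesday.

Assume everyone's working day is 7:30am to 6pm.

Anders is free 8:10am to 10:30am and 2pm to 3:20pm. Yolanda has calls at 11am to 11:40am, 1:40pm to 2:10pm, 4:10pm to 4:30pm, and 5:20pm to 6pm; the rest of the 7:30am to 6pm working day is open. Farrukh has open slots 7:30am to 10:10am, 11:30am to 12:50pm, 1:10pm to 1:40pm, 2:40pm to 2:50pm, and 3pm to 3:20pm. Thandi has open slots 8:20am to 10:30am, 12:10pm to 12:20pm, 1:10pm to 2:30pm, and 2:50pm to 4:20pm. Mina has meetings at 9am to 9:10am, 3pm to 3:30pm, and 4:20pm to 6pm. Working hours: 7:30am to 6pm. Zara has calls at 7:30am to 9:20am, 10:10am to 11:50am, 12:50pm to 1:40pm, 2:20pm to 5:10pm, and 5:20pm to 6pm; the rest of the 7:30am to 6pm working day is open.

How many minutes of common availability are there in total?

Yolanda free within 07:30–18:00: 07:30–11:00, 11:40–13:40, 14:10–16:10, 16:30–17:20.
Mina free within 07:30–18:00: 07:30–09:00, 09:10–15:00, 15:30–16:20.
Zara free within 07:30–18:00: 09:20–10:10, 11:50–12:50, 13:40–14:20, 17:10–17:20.
Anders ∩ Yolanda: 08:10–10:30, 14:10–15:20.
Anders ∩ Yolanda ∩ Farrukh: 08:10–10:10, 14:40–14:50, 15:00–15:20.
Anders ∩ Yolanda ∩ Farrukh ∩ Thandi: 08:20–10:10, 15:00–15:20.
Anders ∩ Yolanda ∩ Farrukh ∩ Thandi ∩ Mina: 08:20–09:00, 09:10–10:10.
Anders ∩ Yolanda ∩ Farrukh ∩ Thandi ∩ Mina ∩ Zara: 09:20–10:10.
Total common minutes: 50.

50 minutes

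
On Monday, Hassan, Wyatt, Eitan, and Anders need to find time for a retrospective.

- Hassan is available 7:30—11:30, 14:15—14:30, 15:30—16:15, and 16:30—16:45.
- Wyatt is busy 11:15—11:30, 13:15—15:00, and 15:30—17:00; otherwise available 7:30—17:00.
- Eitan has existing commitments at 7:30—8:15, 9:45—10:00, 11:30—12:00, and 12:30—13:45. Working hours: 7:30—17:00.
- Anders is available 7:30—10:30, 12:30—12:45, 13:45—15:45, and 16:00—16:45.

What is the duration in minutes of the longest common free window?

90 minutes

Wyatt free within 07:30–17:00: 07:30–11:15, 11:30–13:15, 15:00–15:30.
Eitan free within 07:30–17:00: 08:15–09:45, 10:00–11:30, 12:00–12:30, 13:45–17:00.
Hassan ∩ Wyatt: 07:30–11:15.
Hassan ∩ Wyatt ∩ Eitan: 08:15–09:45, 10:00–11:15.
Hassan ∩ Wyatt ∩ Eitan ∩ Anders: 08:15–09:45, 10:00–10:30.
Common window lengths: 90, 30 min; longest is 90.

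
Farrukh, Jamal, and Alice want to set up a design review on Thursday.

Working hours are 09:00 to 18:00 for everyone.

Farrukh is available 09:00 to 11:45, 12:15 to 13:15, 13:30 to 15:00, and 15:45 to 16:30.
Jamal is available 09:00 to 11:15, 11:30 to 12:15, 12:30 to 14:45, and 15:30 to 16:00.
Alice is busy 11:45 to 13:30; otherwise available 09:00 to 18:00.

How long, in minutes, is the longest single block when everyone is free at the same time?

Alice free within 09:00–18:00: 09:00–11:45, 13:30–18:00.
Farrukh ∩ Jamal: 09:00–11:15, 11:30–11:45, 12:30–13:15, 13:30–14:45, 15:45–16:00.
Farrukh ∩ Jamal ∩ Alice: 09:00–11:15, 11:30–11:45, 13:30–14:45, 15:45–16:00.
Common window lengths: 135, 15, 75, 15 min; longest is 135.

135 minutes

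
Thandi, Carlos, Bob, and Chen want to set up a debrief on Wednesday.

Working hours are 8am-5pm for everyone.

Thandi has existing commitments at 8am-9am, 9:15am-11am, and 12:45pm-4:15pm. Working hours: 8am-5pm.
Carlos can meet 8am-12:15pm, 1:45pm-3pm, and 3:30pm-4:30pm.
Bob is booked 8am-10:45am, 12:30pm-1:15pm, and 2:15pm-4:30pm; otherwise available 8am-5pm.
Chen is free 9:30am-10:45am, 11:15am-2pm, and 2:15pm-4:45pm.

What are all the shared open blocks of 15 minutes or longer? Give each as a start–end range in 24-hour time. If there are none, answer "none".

Thandi free within 08:00–17:00: 09:00–09:15, 11:00–12:45, 16:15–17:00.
Bob free within 08:00–17:00: 10:45–12:30, 13:15–14:15, 16:30–17:00.
Thandi ∩ Carlos: 09:00–09:15, 11:00–12:15, 16:15–16:30.
Thandi ∩ Carlos ∩ Bob: 11:00–12:15.
Thandi ∩ Carlos ∩ Bob ∩ Chen: 11:15–12:15.
Windows ≥ 15 min: 11:15–12:15.

11:15–12:15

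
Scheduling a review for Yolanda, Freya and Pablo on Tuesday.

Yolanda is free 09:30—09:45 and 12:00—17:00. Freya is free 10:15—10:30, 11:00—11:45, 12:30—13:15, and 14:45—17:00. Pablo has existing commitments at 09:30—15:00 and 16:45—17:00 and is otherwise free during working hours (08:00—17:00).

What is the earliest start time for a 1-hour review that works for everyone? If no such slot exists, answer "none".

Pablo free within 08:00–17:00: 08:00–09:30, 15:00–16:45.
Yolanda ∩ Freya: 12:30–13:15, 14:45–17:00.
Yolanda ∩ Freya ∩ Pablo: 15:00–16:45.
Windows ≥ 60 min: 15:00–16:45.
Earliest such window starts at 15:00.

15:00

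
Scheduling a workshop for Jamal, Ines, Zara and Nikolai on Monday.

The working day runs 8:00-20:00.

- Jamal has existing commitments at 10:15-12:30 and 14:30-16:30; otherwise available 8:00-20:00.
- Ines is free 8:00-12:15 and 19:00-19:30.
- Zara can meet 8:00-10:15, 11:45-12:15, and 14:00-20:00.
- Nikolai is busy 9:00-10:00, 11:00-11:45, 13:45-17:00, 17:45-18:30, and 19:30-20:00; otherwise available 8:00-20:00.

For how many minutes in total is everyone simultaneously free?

Jamal free within 08:00–20:00: 08:00–10:15, 12:30–14:30, 16:30–20:00.
Nikolai free within 08:00–20:00: 08:00–09:00, 10:00–11:00, 11:45–13:45, 17:00–17:45, 18:30–19:30.
Jamal ∩ Ines: 08:00–10:15, 19:00–19:30.
Jamal ∩ Ines ∩ Zara: 08:00–10:15, 19:00–19:30.
Jamal ∩ Ines ∩ Zara ∩ Nikolai: 08:00–09:00, 10:00–10:15, 19:00–19:30.
Total common minutes: 60 + 15 + 30 = 105.

105 minutes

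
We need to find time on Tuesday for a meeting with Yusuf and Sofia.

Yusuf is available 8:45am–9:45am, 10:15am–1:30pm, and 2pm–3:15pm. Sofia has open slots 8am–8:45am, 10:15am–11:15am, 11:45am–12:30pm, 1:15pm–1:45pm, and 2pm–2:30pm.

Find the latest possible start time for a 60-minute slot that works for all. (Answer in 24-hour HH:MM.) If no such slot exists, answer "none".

10:15

Yusuf ∩ Sofia: 10:15–11:15, 11:45–12:30, 13:15–13:30, 14:00–14:30.
Windows ≥ 60 min: 10:15–11:15.
Latest start in the last window 10:15–11:15 is 11:15 − 60 min = 10:15.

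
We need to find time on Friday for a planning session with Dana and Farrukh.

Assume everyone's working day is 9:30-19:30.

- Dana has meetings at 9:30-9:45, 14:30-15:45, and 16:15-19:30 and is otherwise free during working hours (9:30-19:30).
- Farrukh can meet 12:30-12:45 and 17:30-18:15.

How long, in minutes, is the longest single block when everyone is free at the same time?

15 minutes

Dana free within 09:30–19:30: 09:45–14:30, 15:45–16:15.
Dana ∩ Farrukh: 12:30–12:45.
Single common window of 15 minutes.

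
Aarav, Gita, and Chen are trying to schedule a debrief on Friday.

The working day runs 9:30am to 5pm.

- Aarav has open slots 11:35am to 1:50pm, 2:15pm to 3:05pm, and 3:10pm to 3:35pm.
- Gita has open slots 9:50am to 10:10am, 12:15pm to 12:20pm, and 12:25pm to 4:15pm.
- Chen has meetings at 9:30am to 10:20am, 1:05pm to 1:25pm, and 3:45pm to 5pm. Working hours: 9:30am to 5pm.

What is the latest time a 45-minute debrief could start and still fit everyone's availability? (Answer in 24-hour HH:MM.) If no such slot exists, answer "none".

Chen free within 09:30–17:00: 10:20–13:05, 13:25–15:45.
Aarav ∩ Gita: 12:15–12:20, 12:25–13:50, 14:15–15:05, 15:10–15:35.
Aarav ∩ Gita ∩ Chen: 12:15–12:20, 12:25–13:05, 13:25–13:50, 14:15–15:05, 15:10–15:35.
Windows ≥ 45 min: 14:15–15:05.
Latest start in the last window 14:15–15:05 is 15:05 − 45 min = 14:20.

14:20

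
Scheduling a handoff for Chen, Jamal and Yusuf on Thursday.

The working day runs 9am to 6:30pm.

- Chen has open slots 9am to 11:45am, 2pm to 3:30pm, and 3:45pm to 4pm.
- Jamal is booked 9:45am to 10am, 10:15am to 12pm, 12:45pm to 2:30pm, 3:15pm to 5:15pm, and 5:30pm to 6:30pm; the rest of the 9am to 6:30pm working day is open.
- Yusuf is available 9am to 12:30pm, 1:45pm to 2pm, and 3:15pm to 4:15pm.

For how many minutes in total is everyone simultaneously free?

Jamal free within 09:00–18:30: 09:00–09:45, 10:00–10:15, 12:00–12:45, 14:30–15:15, 17:15–17:30.
Chen ∩ Jamal: 09:00–09:45, 10:00–10:15, 14:30–15:15.
Chen ∩ Jamal ∩ Yusuf: 09:00–09:45, 10:00–10:15.
Total common minutes: 45 + 15 = 60.

60 minutes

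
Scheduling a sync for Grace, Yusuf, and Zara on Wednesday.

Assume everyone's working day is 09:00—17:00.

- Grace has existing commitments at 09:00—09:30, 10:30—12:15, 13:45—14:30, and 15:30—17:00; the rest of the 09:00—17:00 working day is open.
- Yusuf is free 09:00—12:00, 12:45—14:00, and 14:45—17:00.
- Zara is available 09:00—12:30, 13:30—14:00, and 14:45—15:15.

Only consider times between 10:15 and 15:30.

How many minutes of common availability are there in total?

60 minutes

Grace free within 09:00–17:00: 09:30–10:30, 12:15–13:45, 14:30–15:30.
Grace ∩ Yusuf: 09:30–10:30, 12:45–13:45, 14:45–15:30.
Grace ∩ Yusuf ∩ Zara: 09:30–10:30, 13:30–13:45, 14:45–15:15.
Restricted to 10:15–15:30: 10:15–10:30, 13:30–13:45, 14:45–15:15.
Total common minutes: 15 + 15 + 30 = 60.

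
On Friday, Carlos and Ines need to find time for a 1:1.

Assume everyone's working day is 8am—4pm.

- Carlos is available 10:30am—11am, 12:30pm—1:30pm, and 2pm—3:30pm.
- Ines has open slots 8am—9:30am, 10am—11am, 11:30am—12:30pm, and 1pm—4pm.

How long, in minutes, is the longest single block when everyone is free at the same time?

90 minutes

Carlos ∩ Ines: 10:30–11:00, 13:00–13:30, 14:00–15:30.
Common window lengths: 30, 30, 90 min; longest is 90.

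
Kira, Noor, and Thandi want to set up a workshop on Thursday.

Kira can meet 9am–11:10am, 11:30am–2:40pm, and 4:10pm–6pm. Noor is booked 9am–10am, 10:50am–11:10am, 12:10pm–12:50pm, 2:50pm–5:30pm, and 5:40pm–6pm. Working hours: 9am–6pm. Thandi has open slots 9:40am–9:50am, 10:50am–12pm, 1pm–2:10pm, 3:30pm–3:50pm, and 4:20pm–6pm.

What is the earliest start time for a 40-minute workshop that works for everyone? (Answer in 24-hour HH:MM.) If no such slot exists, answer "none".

Noor free within 09:00–18:00: 10:00–10:50, 11:10–12:10, 12:50–14:50, 17:30–17:40.
Kira ∩ Noor: 10:00–10:50, 11:30–12:10, 12:50–14:40, 17:30–17:40.
Kira ∩ Noor ∩ Thandi: 11:30–12:00, 13:00–14:10, 17:30–17:40.
Windows ≥ 40 min: 13:00–14:10.
Earliest such window starts at 13:00.

13:00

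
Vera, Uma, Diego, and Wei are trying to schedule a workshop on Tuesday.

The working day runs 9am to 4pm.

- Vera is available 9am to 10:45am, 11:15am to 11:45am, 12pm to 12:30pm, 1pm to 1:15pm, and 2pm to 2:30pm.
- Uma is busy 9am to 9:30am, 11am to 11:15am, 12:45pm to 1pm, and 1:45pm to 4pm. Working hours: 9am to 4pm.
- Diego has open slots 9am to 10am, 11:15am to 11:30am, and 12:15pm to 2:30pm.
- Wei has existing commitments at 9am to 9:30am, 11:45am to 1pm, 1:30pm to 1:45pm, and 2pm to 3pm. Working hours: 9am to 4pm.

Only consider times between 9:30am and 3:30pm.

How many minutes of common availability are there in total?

60 minutes

Uma free within 09:00–16:00: 09:30–11:00, 11:15–12:45, 13:00–13:45.
Wei free within 09:00–16:00: 09:30–11:45, 13:00–13:30, 13:45–14:00, 15:00–16:00.
Vera ∩ Uma: 09:30–10:45, 11:15–11:45, 12:00–12:30, 13:00–13:15.
Vera ∩ Uma ∩ Diego: 09:30–10:00, 11:15–11:30, 12:15–12:30, 13:00–13:15.
Vera ∩ Uma ∩ Diego ∩ Wei: 09:30–10:00, 11:15–11:30, 13:00–13:15.
Restricted to 09:30–15:30: 09:30–10:00, 11:15–11:30, 13:00–13:15.
Total common minutes: 30 + 15 + 15 = 60.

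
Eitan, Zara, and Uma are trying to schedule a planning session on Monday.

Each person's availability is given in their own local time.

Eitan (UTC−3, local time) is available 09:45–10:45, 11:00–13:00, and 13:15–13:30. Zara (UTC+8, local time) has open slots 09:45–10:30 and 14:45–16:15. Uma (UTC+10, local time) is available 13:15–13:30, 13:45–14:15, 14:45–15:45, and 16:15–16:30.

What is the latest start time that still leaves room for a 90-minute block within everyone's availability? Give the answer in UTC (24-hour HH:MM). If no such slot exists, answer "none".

none

Eitan → UTC: 12:45–13:45, 14:00–16:00, 16:15–16:30.
Zara → UTC: 01:45–02:30, 06:45–08:15.
Uma → UTC: 03:15–03:30, 03:45–04:15, 04:45–05:45, 06:15–06:30.
Eitan ∩ Zara: (none).
Eitan ∩ Zara ∩ Uma: (none).
Windows ≥ 90 min: (none).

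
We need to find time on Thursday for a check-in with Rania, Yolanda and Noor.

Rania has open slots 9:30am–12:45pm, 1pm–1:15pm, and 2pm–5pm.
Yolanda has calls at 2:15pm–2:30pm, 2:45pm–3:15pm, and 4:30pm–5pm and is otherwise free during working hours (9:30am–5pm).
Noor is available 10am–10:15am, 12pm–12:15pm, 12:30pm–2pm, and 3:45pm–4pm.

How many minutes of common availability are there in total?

75 minutes

Yolanda free within 09:30–17:00: 09:30–14:15, 14:30–14:45, 15:15–16:30.
Rania ∩ Yolanda: 09:30–12:45, 13:00–13:15, 14:00–14:15, 14:30–14:45, 15:15–16:30.
Rania ∩ Yolanda ∩ Noor: 10:00–10:15, 12:00–12:15, 12:30–12:45, 13:00–13:15, 15:45–16:00.
Total common minutes: 15 + 15 + 15 + 15 + 15 = 75.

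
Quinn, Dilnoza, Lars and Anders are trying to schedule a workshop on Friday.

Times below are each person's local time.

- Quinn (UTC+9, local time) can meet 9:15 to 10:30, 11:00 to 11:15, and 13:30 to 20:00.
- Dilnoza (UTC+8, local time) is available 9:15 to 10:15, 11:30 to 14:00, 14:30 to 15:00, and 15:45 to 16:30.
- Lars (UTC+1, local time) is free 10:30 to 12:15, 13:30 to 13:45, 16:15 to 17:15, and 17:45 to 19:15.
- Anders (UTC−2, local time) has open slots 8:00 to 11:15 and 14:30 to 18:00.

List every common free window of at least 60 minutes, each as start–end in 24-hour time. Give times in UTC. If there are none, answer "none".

none

Quinn → UTC: 00:15–01:30, 02:00–02:15, 04:30–11:00.
Dilnoza → UTC: 01:15–02:15, 03:30–06:00, 06:30–07:00, 07:45–08:30.
Lars → UTC: 09:30–11:15, 12:30–12:45, 15:15–16:15, 16:45–18:15.
Anders → UTC: 10:00–13:15, 16:30–20:00.
Quinn ∩ Dilnoza: 01:15–01:30, 02:00–02:15, 04:30–06:00, 06:30–07:00, 07:45–08:30.
Quinn ∩ Dilnoza ∩ Lars: (none).
Quinn ∩ Dilnoza ∩ Lars ∩ Anders: (none).
Windows ≥ 60 min: (none).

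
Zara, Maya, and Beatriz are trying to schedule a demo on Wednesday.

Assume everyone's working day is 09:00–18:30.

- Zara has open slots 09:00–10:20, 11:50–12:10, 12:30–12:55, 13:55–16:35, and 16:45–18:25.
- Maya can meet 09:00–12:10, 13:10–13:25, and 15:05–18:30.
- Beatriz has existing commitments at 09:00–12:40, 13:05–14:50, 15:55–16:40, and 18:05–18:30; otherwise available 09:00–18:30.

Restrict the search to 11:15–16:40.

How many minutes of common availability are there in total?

50 minutes

Beatriz free within 09:00–18:30: 12:40–13:05, 14:50–15:55, 16:40–18:05.
Zara ∩ Maya: 09:00–10:20, 11:50–12:10, 15:05–16:35, 16:45–18:25.
Zara ∩ Maya ∩ Beatriz: 15:05–15:55, 16:45–18:05.
Restricted to 11:15–16:40: 15:05–15:55.
Total common minutes: 50.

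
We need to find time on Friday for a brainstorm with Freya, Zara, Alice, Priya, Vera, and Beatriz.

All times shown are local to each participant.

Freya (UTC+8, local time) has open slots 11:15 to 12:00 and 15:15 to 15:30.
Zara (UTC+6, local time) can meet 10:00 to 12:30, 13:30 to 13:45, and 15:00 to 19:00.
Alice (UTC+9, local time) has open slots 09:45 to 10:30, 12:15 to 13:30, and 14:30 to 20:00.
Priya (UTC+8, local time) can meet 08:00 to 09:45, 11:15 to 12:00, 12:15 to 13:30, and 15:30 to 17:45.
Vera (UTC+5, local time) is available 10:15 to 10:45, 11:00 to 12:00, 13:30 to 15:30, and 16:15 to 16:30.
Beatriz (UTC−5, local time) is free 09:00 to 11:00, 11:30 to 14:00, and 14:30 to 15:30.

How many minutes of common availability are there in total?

Freya → UTC: 03:15–04:00, 07:15–07:30.
Zara → UTC: 04:00–06:30, 07:30–07:45, 09:00–13:00.
Alice → UTC: 00:45–01:30, 03:15–04:30, 05:30–11:00.
Priya → UTC: 00:00–01:45, 03:15–04:00, 04:15–05:30, 07:30–09:45.
Vera → UTC: 05:15–05:45, 06:00–07:00, 08:30–10:30, 11:15–11:30.
Beatriz → UTC: 14:00–16:00, 16:30–19:00, 19:30–20:30.
Freya ∩ Zara: (none).
Freya ∩ Zara ∩ Alice: (none).
Freya ∩ Zara ∩ Alice ∩ Priya: (none).
Freya ∩ Zara ∩ Alice ∩ Priya ∩ Vera: (none).
Freya ∩ Zara ∩ Alice ∩ Priya ∩ Vera ∩ Beatriz: (none).
Total common minutes: 0.

0 minutes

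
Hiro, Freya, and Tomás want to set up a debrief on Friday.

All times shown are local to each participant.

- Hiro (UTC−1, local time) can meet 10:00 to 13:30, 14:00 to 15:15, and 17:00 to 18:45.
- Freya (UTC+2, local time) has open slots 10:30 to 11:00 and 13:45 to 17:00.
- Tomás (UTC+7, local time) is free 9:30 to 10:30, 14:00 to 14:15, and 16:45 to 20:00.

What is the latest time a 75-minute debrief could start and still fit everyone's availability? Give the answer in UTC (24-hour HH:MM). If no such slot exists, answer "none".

Hiro → UTC: 11:00–14:30, 15:00–16:15, 18:00–19:45.
Freya → UTC: 08:30–09:00, 11:45–15:00.
Tomás → UTC: 02:30–03:30, 07:00–07:15, 09:45–13:00.
Hiro ∩ Freya: 11:45–14:30.
Hiro ∩ Freya ∩ Tomás: 11:45–13:00.
Windows ≥ 75 min: 11:45–13:00.
Latest start in the last window 11:45–13:00 is 13:00 − 75 min = 11:45.

11:45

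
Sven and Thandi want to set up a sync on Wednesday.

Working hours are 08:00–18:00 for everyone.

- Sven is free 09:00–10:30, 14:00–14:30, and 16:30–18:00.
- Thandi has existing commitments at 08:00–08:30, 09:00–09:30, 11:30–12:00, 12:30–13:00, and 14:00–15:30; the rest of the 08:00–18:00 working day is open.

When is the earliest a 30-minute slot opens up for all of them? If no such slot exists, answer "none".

Thandi free within 08:00–18:00: 08:30–09:00, 09:30–11:30, 12:00–12:30, 13:00–14:00, 15:30–18:00.
Sven ∩ Thandi: 09:30–10:30, 16:30–18:00.
Windows ≥ 30 min: 09:30–10:30, 16:30–18:00.
Earliest such window starts at 09:30.

09:30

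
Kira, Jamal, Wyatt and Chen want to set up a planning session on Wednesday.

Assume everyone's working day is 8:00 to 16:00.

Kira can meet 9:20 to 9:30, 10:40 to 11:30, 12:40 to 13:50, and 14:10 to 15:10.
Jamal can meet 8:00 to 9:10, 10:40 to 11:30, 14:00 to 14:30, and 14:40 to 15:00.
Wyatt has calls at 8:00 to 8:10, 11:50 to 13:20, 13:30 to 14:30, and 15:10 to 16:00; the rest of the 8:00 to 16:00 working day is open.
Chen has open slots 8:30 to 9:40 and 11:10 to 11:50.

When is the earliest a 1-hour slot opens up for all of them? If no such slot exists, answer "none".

Wyatt free within 08:00–16:00: 08:10–11:50, 13:20–13:30, 14:30–15:10.
Kira ∩ Jamal: 10:40–11:30, 14:10–14:30, 14:40–15:00.
Kira ∩ Jamal ∩ Wyatt: 10:40–11:30, 14:40–15:00.
Kira ∩ Jamal ∩ Wyatt ∩ Chen: 11:10–11:30.
Windows ≥ 60 min: (none).

none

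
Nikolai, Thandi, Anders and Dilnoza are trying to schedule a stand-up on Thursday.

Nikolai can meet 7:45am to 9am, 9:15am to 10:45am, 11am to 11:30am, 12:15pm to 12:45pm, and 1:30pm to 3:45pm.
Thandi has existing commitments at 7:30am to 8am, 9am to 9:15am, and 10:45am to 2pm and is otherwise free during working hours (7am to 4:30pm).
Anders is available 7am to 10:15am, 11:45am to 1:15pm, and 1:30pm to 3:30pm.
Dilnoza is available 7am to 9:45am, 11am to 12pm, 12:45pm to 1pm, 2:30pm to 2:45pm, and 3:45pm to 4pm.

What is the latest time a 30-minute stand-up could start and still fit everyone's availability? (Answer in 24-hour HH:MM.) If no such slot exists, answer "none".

09:15

Thandi free within 07:00–16:30: 07:00–07:30, 08:00–09:00, 09:15–10:45, 14:00–16:30.
Nikolai ∩ Thandi: 08:00–09:00, 09:15–10:45, 14:00–15:45.
Nikolai ∩ Thandi ∩ Anders: 08:00–09:00, 09:15–10:15, 14:00–15:30.
Nikolai ∩ Thandi ∩ Anders ∩ Dilnoza: 08:00–09:00, 09:15–09:45, 14:30–14:45.
Windows ≥ 30 min: 08:00–09:00, 09:15–09:45.
Latest start in the last window 09:15–09:45 is 09:45 − 30 min = 09:15.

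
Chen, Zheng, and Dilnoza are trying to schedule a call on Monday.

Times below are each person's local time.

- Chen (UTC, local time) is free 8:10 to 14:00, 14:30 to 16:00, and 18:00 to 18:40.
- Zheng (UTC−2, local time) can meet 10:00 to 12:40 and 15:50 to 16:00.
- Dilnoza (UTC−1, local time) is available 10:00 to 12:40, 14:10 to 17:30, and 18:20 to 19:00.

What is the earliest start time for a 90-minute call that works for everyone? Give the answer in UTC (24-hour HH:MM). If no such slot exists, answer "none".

12:00

Chen → UTC: 08:10–14:00, 14:30–16:00, 18:00–18:40.
Zheng → UTC: 12:00–14:40, 17:50–18:00.
Dilnoza → UTC: 11:00–13:40, 15:10–18:30, 19:20–20:00.
Chen ∩ Zheng: 12:00–14:00, 14:30–14:40.
Chen ∩ Zheng ∩ Dilnoza: 12:00–13:40.
Windows ≥ 90 min: 12:00–13:40.
Earliest such window starts at 12:00.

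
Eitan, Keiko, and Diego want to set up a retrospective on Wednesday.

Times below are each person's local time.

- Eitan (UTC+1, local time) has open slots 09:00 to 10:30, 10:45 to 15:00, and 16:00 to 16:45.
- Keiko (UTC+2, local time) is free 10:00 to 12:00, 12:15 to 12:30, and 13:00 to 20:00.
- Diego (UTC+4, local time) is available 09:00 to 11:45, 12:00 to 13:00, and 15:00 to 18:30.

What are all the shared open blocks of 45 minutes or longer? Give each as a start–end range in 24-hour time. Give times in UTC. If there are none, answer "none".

Eitan → UTC: 08:00–09:30, 09:45–14:00, 15:00–15:45.
Keiko → UTC: 08:00–10:00, 10:15–10:30, 11:00–18:00.
Diego → UTC: 05:00–07:45, 08:00–09:00, 11:00–14:30.
Eitan ∩ Keiko: 08:00–09:30, 09:45–10:00, 10:15–10:30, 11:00–14:00, 15:00–15:45.
Eitan ∩ Keiko ∩ Diego: 08:00–09:00, 11:00–14:00.
Windows ≥ 45 min: 08:00–09:00, 11:00–14:00.

08:00–09:00, 11:00–14:00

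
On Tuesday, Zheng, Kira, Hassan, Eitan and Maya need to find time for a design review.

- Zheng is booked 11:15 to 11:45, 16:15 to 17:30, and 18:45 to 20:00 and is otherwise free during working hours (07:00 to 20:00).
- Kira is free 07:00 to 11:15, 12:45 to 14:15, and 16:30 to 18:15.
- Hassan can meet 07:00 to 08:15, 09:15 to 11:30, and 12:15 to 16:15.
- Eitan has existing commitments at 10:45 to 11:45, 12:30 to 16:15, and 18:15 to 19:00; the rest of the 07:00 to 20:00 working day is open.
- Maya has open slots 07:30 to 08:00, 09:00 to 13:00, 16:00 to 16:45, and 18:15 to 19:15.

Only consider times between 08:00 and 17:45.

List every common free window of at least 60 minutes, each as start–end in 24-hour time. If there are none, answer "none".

09:15–10:45

Zheng free within 07:00–20:00: 07:00–11:15, 11:45–16:15, 17:30–18:45.
Eitan free within 07:00–20:00: 07:00–10:45, 11:45–12:30, 16:15–18:15, 19:00–20:00.
Zheng ∩ Kira: 07:00–11:15, 12:45–14:15, 17:30–18:15.
Zheng ∩ Kira ∩ Hassan: 07:00–08:15, 09:15–11:15, 12:45–14:15.
Zheng ∩ Kira ∩ Hassan ∩ Eitan: 07:00–08:15, 09:15–10:45.
Zheng ∩ Kira ∩ Hassan ∩ Eitan ∩ Maya: 07:30–08:00, 09:15–10:45.
Restricted to 08:00–17:45: 09:15–10:45.
Windows ≥ 60 min: 09:15–10:45.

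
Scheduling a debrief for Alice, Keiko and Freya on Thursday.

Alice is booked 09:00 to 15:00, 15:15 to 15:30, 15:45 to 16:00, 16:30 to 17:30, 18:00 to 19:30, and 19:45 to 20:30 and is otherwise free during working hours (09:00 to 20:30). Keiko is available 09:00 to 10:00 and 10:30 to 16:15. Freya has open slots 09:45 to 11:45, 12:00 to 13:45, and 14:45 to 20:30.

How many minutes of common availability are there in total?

Alice free within 09:00–20:30: 15:00–15:15, 15:30–15:45, 16:00–16:30, 17:30–18:00, 19:30–19:45.
Alice ∩ Keiko: 15:00–15:15, 15:30–15:45, 16:00–16:15.
Alice ∩ Keiko ∩ Freya: 15:00–15:15, 15:30–15:45, 16:00–16:15.
Total common minutes: 15 + 15 + 15 = 45.

45 minutes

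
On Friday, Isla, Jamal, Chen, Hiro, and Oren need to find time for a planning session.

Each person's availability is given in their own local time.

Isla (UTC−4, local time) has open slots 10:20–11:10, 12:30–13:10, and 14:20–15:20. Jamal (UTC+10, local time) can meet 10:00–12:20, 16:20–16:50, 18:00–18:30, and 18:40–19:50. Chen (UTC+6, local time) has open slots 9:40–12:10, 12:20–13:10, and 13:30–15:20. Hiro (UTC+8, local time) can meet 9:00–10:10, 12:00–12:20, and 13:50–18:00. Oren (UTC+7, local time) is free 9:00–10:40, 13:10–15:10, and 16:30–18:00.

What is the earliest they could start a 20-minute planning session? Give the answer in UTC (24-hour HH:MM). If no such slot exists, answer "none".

Isla → UTC: 14:20–15:10, 16:30–17:10, 18:20–19:20.
Jamal → UTC: 00:00–02:20, 06:20–06:50, 08:00–08:30, 08:40–09:50.
Chen → UTC: 03:40–06:10, 06:20–07:10, 07:30–09:20.
Hiro → UTC: 01:00–02:10, 04:00–04:20, 05:50–10:00.
Oren → UTC: 02:00–03:40, 06:10–08:10, 09:30–11:00.
Isla ∩ Jamal: (none).
Isla ∩ Jamal ∩ Chen: (none).
Isla ∩ Jamal ∩ Chen ∩ Hiro: (none).
Isla ∩ Jamal ∩ Chen ∩ Hiro ∩ Oren: (none).
Windows ≥ 20 min: (none).

none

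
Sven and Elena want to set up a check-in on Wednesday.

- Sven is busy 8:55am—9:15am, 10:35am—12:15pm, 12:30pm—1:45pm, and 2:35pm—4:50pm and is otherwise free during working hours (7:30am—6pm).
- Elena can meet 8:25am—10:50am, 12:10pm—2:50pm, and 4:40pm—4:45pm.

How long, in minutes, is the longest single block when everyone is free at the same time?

Sven free within 07:30–18:00: 07:30–08:55, 09:15–10:35, 12:15–12:30, 13:45–14:35, 16:50–18:00.
Sven ∩ Elena: 08:25–08:55, 09:15–10:35, 12:15–12:30, 13:45–14:35.
Common window lengths: 30, 80, 15, 50 min; longest is 80.

80 minutes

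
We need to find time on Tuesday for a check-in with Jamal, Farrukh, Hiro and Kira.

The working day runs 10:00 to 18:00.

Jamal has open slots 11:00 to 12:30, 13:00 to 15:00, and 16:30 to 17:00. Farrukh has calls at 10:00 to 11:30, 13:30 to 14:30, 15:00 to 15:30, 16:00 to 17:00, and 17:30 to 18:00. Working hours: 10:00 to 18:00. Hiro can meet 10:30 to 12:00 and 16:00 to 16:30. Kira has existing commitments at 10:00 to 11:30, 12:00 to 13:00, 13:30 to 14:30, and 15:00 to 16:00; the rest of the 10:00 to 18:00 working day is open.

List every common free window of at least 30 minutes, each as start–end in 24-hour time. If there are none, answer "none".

Farrukh free within 10:00–18:00: 11:30–13:30, 14:30–15:00, 15:30–16:00, 17:00–17:30.
Kira free within 10:00–18:00: 11:30–12:00, 13:00–13:30, 14:30–15:00, 16:00–18:00.
Jamal ∩ Farrukh: 11:30–12:30, 13:00–13:30, 14:30–15:00.
Jamal ∩ Farrukh ∩ Hiro: 11:30–12:00.
Jamal ∩ Farrukh ∩ Hiro ∩ Kira: 11:30–12:00.
Windows ≥ 30 min: 11:30–12:00.

11:30–12:00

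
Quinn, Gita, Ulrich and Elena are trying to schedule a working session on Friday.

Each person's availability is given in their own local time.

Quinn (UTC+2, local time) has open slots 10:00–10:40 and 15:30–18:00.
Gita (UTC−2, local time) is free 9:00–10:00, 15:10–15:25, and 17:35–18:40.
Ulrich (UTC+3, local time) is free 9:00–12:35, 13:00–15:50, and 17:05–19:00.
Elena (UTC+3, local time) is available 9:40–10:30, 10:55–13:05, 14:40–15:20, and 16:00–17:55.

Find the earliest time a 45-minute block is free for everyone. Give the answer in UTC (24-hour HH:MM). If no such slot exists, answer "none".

none

Quinn → UTC: 08:00–08:40, 13:30–16:00.
Gita → UTC: 11:00–12:00, 17:10–17:25, 19:35–20:40.
Ulrich → UTC: 06:00–09:35, 10:00–12:50, 14:05–16:00.
Elena → UTC: 06:40–07:30, 07:55–10:05, 11:40–12:20, 13:00–14:55.
Quinn ∩ Gita: (none).
Quinn ∩ Gita ∩ Ulrich: (none).
Quinn ∩ Gita ∩ Ulrich ∩ Elena: (none).
Windows ≥ 45 min: (none).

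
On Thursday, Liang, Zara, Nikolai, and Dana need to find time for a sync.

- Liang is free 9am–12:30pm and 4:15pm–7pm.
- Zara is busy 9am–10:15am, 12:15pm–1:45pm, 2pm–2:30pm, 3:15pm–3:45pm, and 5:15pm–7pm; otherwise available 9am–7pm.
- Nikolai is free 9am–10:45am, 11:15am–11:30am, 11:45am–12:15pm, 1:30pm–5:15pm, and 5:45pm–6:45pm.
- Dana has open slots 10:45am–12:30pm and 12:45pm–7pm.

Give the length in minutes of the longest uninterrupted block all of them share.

Zara free within 09:00–19:00: 10:15–12:15, 13:45–14:00, 14:30–15:15, 15:45–17:15.
Liang ∩ Zara: 10:15–12:15, 16:15–17:15.
Liang ∩ Zara ∩ Nikolai: 10:15–10:45, 11:15–11:30, 11:45–12:15, 16:15–17:15.
Liang ∩ Zara ∩ Nikolai ∩ Dana: 11:15–11:30, 11:45–12:15, 16:15–17:15.
Common window lengths: 15, 30, 60 min; longest is 60.

60 minutes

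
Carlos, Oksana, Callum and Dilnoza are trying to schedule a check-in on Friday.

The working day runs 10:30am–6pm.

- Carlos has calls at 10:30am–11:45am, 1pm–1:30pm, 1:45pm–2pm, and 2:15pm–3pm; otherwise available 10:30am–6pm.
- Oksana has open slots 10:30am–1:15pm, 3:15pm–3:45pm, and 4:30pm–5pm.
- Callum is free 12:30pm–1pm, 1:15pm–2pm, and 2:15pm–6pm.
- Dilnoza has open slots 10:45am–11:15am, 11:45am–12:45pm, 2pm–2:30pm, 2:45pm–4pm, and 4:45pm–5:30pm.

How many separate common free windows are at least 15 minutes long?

3

Carlos free within 10:30–18:00: 11:45–13:00, 13:30–13:45, 14:00–14:15, 15:00–18:00.
Carlos ∩ Oksana: 11:45–13:00, 15:15–15:45, 16:30–17:00.
Carlos ∩ Oksana ∩ Callum: 12:30–13:00, 15:15–15:45, 16:30–17:00.
Carlos ∩ Oksana ∩ Callum ∩ Dilnoza: 12:30–12:45, 15:15–15:45, 16:45–17:00.
Windows ≥ 15 min: 12:30–12:45, 15:15–15:45, 16:45–17:00.
That's 3 windows.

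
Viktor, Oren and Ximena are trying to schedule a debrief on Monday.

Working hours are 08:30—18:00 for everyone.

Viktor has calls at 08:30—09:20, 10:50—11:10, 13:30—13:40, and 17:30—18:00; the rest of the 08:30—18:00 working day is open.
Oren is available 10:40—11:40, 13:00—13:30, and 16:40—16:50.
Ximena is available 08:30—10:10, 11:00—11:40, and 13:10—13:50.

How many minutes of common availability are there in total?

Viktor free within 08:30–18:00: 09:20–10:50, 11:10–13:30, 13:40–17:30.
Viktor ∩ Oren: 10:40–10:50, 11:10–11:40, 13:00–13:30, 16:40–16:50.
Viktor ∩ Oren ∩ Ximena: 11:10–11:40, 13:10–13:30.
Total common minutes: 30 + 20 = 50.

50 minutes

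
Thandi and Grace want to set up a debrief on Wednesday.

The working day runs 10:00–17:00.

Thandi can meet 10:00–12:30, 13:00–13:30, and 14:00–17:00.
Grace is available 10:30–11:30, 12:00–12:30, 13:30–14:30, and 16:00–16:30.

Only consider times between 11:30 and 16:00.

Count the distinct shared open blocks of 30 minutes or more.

2

Thandi ∩ Grace: 10:30–11:30, 12:00–12:30, 14:00–14:30, 16:00–16:30.
Restricted to 11:30–16:00: 12:00–12:30, 14:00–14:30.
Windows ≥ 30 min: 12:00–12:30, 14:00–14:30.
That's 2 windows.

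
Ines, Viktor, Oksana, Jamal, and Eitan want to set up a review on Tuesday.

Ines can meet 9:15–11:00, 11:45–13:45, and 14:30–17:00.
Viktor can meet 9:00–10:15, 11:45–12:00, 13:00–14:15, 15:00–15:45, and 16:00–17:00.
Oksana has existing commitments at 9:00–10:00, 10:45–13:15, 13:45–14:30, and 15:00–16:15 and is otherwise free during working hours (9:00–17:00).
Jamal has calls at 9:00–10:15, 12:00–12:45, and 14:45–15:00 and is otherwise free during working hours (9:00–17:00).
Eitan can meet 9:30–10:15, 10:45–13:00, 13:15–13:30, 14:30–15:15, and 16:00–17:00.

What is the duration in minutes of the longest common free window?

45 minutes

Oksana free within 09:00–17:00: 10:00–10:45, 13:15–13:45, 14:30–15:00, 16:15–17:00.
Jamal free within 09:00–17:00: 10:15–12:00, 12:45–14:45, 15:00–17:00.
Ines ∩ Viktor: 09:15–10:15, 11:45–12:00, 13:00–13:45, 15:00–15:45, 16:00–17:00.
Ines ∩ Viktor ∩ Oksana: 10:00–10:15, 13:15–13:45, 16:15–17:00.
Ines ∩ Viktor ∩ Oksana ∩ Jamal: 13:15–13:45, 16:15–17:00.
Ines ∩ Viktor ∩ Oksana ∩ Jamal ∩ Eitan: 13:15–13:30, 16:15–17:00.
Common window lengths: 15, 45 min; longest is 45.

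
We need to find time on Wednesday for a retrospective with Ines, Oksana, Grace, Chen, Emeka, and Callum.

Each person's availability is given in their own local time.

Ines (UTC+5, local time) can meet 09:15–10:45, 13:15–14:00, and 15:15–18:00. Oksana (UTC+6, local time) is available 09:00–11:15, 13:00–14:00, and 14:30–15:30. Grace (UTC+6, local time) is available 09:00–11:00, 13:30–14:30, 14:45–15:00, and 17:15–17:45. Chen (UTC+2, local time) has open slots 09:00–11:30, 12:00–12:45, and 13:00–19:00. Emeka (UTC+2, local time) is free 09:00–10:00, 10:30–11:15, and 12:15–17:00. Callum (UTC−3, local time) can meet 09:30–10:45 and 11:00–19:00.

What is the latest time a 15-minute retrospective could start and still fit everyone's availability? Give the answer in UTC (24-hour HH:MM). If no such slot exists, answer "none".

none

Ines → UTC: 04:15–05:45, 08:15–09:00, 10:15–13:00.
Oksana → UTC: 03:00–05:15, 07:00–08:00, 08:30–09:30.
Grace → UTC: 03:00–05:00, 07:30–08:30, 08:45–09:00, 11:15–11:45.
Chen → UTC: 07:00–09:30, 10:00–10:45, 11:00–17:00.
Emeka → UTC: 07:00–08:00, 08:30–09:15, 10:15–15:00.
Callum → UTC: 12:30–13:45, 14:00–22:00.
Ines ∩ Oksana: 04:15–05:15, 08:30–09:00.
Ines ∩ Oksana ∩ Grace: 04:15–05:00, 08:45–09:00.
Ines ∩ Oksana ∩ Grace ∩ Chen: 08:45–09:00.
Ines ∩ Oksana ∩ Grace ∩ Chen ∩ Emeka: 08:45–09:00.
Ines ∩ Oksana ∩ Grace ∩ Chen ∩ Emeka ∩ Callum: (none).
Windows ≥ 15 min: (none).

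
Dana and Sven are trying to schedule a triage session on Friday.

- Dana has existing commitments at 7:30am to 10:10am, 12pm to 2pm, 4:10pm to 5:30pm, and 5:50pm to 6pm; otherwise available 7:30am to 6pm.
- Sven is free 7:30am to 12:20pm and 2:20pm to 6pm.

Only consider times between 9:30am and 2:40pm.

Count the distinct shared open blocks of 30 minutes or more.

1

Dana free within 07:30–18:00: 10:10–12:00, 14:00–16:10, 17:30–17:50.
Dana ∩ Sven: 10:10–12:00, 14:20–16:10, 17:30–17:50.
Restricted to 09:30–14:40: 10:10–12:00, 14:20–14:40.
Windows ≥ 30 min: 10:10–12:00.
That's 1 window.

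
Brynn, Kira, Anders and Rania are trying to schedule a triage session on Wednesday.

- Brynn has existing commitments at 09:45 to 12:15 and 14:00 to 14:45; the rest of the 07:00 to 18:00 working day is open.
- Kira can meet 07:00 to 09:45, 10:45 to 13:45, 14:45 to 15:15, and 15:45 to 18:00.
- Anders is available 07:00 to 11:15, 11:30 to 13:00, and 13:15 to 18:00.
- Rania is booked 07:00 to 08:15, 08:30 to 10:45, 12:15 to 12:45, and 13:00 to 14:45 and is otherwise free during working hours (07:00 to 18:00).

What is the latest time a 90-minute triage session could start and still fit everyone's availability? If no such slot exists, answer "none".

16:30

Brynn free within 07:00–18:00: 07:00–09:45, 12:15–14:00, 14:45–18:00.
Rania free within 07:00–18:00: 08:15–08:30, 10:45–12:15, 12:45–13:00, 14:45–18:00.
Brynn ∩ Kira: 07:00–09:45, 12:15–13:45, 14:45–15:15, 15:45–18:00.
Brynn ∩ Kira ∩ Anders: 07:00–09:45, 12:15–13:00, 13:15–13:45, 14:45–15:15, 15:45–18:00.
Brynn ∩ Kira ∩ Anders ∩ Rania: 08:15–08:30, 12:45–13:00, 14:45–15:15, 15:45–18:00.
Windows ≥ 90 min: 15:45–18:00.
Latest start in the last window 15:45–18:00 is 18:00 − 90 min = 16:30.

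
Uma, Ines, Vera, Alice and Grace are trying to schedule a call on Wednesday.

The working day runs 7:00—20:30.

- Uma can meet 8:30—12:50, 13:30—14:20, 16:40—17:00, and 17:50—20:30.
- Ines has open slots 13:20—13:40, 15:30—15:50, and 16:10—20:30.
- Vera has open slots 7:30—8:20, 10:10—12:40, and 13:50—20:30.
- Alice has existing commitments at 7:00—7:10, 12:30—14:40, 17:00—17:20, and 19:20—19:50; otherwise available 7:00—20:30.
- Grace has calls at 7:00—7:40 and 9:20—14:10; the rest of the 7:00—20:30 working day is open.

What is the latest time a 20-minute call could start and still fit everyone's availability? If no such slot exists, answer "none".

Alice free within 07:00–20:30: 07:10–12:30, 14:40–17:00, 17:20–19:20, 19:50–20:30.
Grace free within 07:00–20:30: 07:40–09:20, 14:10–20:30.
Uma ∩ Ines: 13:30–13:40, 16:40–17:00, 17:50–20:30.
Uma ∩ Ines ∩ Vera: 16:40–17:00, 17:50–20:30.
Uma ∩ Ines ∩ Vera ∩ Alice: 16:40–17:00, 17:50–19:20, 19:50–20:30.
Uma ∩ Ines ∩ Vera ∩ Alice ∩ Grace: 16:40–17:00, 17:50–19:20, 19:50–20:30.
Windows ≥ 20 min: 16:40–17:00, 17:50–19:20, 19:50–20:30.
Latest start in the last window 19:50–20:30 is 20:30 − 20 min = 20:10.

20:10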